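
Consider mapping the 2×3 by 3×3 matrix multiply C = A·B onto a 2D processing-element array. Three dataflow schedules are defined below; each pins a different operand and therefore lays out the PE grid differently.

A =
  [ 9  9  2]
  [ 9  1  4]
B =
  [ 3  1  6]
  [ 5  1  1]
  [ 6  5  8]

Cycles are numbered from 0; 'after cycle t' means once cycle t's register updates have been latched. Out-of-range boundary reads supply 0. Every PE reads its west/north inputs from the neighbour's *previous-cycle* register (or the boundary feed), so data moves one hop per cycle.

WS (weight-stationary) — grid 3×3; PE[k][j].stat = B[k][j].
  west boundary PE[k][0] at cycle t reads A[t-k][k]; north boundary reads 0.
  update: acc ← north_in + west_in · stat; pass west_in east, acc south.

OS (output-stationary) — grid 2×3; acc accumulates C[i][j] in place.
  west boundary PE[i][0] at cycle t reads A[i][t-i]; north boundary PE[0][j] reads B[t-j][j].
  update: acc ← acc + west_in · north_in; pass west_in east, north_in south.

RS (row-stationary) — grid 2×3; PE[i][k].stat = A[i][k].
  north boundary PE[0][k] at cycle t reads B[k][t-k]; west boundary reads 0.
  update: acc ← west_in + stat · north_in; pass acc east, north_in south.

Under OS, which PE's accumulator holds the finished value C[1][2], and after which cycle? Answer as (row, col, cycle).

OS — PE[1][2] is where C[1][2] collects:
  t=0 PE[1][2]: acc=0 h=0 v=0
  t=1 PE[1][2]: acc=0 h=0 v=0
  t=2 PE[1][2]: acc=0 h=0 v=0
  t=3 PE[1][2]: acc=54 h=9 v=6
  t=4 PE[1][2]: acc=55 h=1 v=1
  t=5 PE[1][2]: acc=87 h=4 v=8

(row, col, cycle) = (1, 2, 5)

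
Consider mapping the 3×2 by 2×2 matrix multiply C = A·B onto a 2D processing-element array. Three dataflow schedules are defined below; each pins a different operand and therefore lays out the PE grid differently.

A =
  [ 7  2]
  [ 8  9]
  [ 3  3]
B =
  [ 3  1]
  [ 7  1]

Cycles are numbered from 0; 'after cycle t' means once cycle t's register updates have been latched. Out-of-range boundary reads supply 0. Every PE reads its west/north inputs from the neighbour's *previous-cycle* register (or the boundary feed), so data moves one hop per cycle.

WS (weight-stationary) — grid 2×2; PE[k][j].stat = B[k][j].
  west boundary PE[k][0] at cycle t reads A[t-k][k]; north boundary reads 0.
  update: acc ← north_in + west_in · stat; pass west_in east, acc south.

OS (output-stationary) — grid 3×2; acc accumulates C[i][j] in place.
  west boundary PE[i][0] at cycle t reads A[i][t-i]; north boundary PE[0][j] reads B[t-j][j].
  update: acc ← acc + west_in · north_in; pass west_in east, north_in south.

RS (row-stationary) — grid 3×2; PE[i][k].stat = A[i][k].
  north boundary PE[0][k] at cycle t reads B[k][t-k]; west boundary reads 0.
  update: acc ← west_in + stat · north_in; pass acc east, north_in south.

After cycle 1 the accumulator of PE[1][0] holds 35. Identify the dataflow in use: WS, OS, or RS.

WS [2×2] PE[1][0] across cycles:
  t=0 PE[1][0]: acc=0 h=0 v=0
  t=1 PE[1][0]: acc=35 h=2 v=35
OS [3×2] PE[1][0] across cycles:
  t=0 PE[1][0]: acc=0 h=0 v=0
  t=1 PE[1][0]: acc=24 h=8 v=3
RS [3×2] PE[1][0] across cycles:
  t=0 PE[1][0]: acc=0 h=0 v=0
  t=1 PE[1][0]: acc=24 h=24 v=3

dataflow = WS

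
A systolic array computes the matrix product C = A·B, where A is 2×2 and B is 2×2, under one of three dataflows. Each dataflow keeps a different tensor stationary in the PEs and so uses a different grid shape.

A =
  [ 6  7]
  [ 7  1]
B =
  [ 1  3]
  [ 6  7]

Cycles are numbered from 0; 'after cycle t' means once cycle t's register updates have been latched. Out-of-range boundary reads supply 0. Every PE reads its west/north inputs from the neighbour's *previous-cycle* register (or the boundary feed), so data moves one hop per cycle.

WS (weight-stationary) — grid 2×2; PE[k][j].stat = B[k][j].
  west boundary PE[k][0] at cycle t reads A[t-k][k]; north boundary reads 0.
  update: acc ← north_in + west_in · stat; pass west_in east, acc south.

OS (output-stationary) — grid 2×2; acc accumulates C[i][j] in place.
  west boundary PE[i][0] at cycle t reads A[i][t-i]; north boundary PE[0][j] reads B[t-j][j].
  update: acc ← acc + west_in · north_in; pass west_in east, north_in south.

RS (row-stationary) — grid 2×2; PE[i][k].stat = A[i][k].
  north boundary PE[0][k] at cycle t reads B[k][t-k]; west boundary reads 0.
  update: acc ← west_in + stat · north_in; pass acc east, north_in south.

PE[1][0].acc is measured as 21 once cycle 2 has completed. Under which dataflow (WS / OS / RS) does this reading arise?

dataflow = RS

WS (2×2 grid), PE[1][0]:
  step 0 · PE1,0: acc=0; fwd→0 fwd↓0
  step 1 · PE1,0: acc=48; fwd→7 fwd↓48
  step 2 · PE1,0: acc=13; fwd→1 fwd↓13
OS (2×2 grid), PE[1][0]:
  step 0 · PE1,0: acc=0; fwd→0 fwd↓0
  step 1 · PE1,0: acc=7; fwd→7 fwd↓1
  step 2 · PE1,0: acc=13; fwd→1 fwd↓6
RS (2×2 grid), PE[1][0]:
  step 0 · PE1,0: acc=0; fwd→0 fwd↓0
  step 1 · PE1,0: acc=7; fwd→7 fwd↓1
  step 2 · PE1,0: acc=21; fwd→21 fwd↓3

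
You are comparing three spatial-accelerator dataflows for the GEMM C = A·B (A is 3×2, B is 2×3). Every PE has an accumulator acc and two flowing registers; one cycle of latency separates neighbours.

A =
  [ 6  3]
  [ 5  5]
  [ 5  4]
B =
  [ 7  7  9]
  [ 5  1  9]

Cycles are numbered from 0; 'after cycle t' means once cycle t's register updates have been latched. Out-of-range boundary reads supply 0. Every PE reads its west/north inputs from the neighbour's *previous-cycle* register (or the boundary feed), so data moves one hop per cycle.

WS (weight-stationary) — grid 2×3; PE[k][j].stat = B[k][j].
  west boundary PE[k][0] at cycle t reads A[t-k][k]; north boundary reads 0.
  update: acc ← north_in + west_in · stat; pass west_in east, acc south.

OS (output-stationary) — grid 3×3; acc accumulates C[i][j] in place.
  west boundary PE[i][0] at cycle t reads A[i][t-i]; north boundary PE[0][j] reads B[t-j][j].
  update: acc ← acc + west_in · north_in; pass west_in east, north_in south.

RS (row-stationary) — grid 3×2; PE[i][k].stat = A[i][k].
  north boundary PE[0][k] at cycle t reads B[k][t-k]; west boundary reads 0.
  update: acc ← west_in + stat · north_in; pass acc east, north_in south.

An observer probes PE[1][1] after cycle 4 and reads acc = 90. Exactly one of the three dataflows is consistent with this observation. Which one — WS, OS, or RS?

— WS: 2×3; PE[1][1] trace:
  c0 r1c1: 0 / 0 / 0
  c1 r1c1: 0 / 0 / 0
  c2 r1c1: 45 / 3 / 45
  c3 r1c1: 40 / 5 / 40
  c4 r1c1: 39 / 4 / 39
— OS: 3×3; PE[1][1] trace:
  c0 r1c1: 0 / 0 / 0
  c1 r1c1: 0 / 0 / 0
  c2 r1c1: 35 / 5 / 7
  c3 r1c1: 40 / 5 / 1
  c4 r1c1: 40 / 0 / 0
— RS: 3×2; PE[1][1] trace:
  c0 r1c1: 0 / 0 / 0
  c1 r1c1: 0 / 0 / 0
  c2 r1c1: 60 / 60 / 5
  c3 r1c1: 40 / 40 / 1
  c4 r1c1: 90 / 90 / 9

dataflow = RS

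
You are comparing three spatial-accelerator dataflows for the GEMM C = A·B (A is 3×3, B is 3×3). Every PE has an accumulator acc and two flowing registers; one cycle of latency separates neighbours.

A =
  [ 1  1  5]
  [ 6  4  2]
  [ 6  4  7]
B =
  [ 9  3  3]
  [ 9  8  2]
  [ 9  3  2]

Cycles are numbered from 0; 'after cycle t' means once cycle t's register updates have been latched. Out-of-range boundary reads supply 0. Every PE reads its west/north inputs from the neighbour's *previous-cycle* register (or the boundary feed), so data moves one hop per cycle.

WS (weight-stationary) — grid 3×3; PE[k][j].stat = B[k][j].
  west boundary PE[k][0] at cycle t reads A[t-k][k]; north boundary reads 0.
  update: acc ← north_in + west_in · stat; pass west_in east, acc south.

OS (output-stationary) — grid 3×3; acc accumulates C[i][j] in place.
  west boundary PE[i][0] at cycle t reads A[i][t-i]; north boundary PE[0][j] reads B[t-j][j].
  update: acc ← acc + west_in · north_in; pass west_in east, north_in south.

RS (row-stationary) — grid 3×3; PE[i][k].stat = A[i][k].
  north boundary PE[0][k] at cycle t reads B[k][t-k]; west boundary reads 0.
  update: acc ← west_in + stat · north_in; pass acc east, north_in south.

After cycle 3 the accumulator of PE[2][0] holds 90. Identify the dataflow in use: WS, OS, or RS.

Under WS (3×3), PE[2][0]:
  cycle 0: PE[2][0] → acc 0, east 0, south 0
  cycle 1: PE[2][0] → acc 0, east 0, south 0
  cycle 2: PE[2][0] → acc 63, east 5, south 63
  cycle 3: PE[2][0] → acc 108, east 2, south 108
Under OS (3×3), PE[2][0]:
  cycle 0: PE[2][0] → acc 0, east 0, south 0
  cycle 1: PE[2][0] → acc 0, east 0, south 0
  cycle 2: PE[2][0] → acc 54, east 6, south 9
  cycle 3: PE[2][0] → acc 90, east 4, south 9
Under RS (3×3), PE[2][0]:
  cycle 0: PE[2][0] → acc 0, east 0, south 0
  cycle 1: PE[2][0] → acc 0, east 0, south 0
  cycle 2: PE[2][0] → acc 54, east 54, south 9
  cycle 3: PE[2][0] → acc 18, east 18, south 3

dataflow = OS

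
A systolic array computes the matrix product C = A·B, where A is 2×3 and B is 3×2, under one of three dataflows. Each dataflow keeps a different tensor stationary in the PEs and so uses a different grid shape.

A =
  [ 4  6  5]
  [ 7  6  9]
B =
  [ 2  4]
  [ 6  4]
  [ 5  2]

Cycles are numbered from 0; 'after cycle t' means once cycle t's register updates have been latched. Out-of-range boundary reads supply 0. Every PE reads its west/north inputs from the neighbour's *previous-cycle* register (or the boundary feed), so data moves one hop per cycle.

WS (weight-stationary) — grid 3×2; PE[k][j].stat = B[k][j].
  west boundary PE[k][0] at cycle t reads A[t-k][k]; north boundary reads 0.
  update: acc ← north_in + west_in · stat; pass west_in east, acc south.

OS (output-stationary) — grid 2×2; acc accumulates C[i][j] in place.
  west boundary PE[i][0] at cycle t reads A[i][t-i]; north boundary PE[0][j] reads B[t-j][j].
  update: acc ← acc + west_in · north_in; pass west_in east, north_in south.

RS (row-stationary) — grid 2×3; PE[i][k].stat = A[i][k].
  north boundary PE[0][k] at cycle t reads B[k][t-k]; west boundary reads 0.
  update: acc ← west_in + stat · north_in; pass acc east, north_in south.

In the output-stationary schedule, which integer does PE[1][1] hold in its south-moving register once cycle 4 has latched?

OS (2×2). Following PE[1][1] plus its west/north inputs:
  0: (0,1).acc=0  regs=<0,0>
  0: (1,0).acc=0  regs=<0,0>
  0: (1,1).acc=0  regs=<0,0>
  1: (0,1).acc=16  regs=<4,4>
  1: (1,0).acc=14  regs=<7,2>
  1: (1,1).acc=0  regs=<0,0>
  2: (0,1).acc=40  regs=<6,4>
  2: (1,0).acc=50  regs=<6,6>
  2: (1,1).acc=28  regs=<7,4>
  3: (0,1).acc=50  regs=<5,2>
  3: (1,0).acc=95  regs=<9,5>
  3: (1,1).acc=52  regs=<6,4>
  4: (0,1).acc=50  regs=<0,0>
  4: (1,0).acc=95  regs=<0,0>
  4: (1,1).acc=70  regs=<9,2>

register = 2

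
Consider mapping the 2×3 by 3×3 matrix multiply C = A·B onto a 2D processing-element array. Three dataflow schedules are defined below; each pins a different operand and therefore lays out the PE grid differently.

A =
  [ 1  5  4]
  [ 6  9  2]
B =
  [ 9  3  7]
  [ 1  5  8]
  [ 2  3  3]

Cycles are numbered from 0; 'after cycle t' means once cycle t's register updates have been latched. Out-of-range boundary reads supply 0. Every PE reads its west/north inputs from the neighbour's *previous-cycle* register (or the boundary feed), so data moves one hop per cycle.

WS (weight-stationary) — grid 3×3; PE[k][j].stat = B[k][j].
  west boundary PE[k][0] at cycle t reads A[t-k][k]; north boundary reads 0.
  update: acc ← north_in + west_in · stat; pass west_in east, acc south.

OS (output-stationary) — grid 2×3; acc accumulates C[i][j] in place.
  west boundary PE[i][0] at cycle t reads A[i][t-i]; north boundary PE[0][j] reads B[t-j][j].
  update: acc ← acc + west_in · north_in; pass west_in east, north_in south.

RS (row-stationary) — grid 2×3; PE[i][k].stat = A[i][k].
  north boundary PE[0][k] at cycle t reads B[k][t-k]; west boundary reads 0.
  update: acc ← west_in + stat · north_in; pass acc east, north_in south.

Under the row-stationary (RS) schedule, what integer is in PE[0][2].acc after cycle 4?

RS 2×3: PE[0][2] cycle-by-cycle (with neighbour feeds):
  @0  [0,1]  acc 0  |  →0  ↓0
  @0  [0,2]  acc 0  |  →0  ↓0
  @1  [0,1]  acc 14  |  →14  ↓1
  @1  [0,2]  acc 0  |  →0  ↓0
  @2  [0,1]  acc 28  |  →28  ↓5
  @2  [0,2]  acc 22  |  →22  ↓2
  @3  [0,1]  acc 47  |  →47  ↓8
  @3  [0,2]  acc 40  |  →40  ↓3
  @4  [0,1]  acc 0  |  →0  ↓0
  @4  [0,2]  acc 59  |  →59  ↓3

PE[0][2].acc = 59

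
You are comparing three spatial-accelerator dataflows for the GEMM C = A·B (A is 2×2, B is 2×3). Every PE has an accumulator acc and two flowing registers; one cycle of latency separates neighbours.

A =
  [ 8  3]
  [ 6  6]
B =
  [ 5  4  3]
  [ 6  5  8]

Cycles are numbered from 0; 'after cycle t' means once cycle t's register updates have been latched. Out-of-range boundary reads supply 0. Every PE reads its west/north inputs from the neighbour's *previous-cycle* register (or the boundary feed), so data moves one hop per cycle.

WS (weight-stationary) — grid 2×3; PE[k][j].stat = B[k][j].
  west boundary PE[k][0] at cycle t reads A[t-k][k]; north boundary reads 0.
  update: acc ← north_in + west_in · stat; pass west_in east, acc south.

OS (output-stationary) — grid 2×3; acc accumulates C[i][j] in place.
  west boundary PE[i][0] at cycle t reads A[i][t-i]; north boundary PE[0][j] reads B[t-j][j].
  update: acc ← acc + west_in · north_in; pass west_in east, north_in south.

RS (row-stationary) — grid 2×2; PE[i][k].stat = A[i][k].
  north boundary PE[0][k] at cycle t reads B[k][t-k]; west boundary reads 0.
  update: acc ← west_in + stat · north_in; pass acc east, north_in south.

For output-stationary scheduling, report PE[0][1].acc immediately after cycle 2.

PE[0][1].acc = 47

Tracing OS — 2×3 array, target PE[0][1]:
  after 0 — PE[0][0] acc=40, pass-E 8, pass-S 5
  after 0 — PE[0][1] acc=0, pass-E 0, pass-S 0
  after 1 — PE[0][0] acc=58, pass-E 3, pass-S 6
  after 1 — PE[0][1] acc=32, pass-E 8, pass-S 4
  after 2 — PE[0][0] acc=58, pass-E 0, pass-S 0
  after 2 — PE[0][1] acc=47, pass-E 3, pass-S 5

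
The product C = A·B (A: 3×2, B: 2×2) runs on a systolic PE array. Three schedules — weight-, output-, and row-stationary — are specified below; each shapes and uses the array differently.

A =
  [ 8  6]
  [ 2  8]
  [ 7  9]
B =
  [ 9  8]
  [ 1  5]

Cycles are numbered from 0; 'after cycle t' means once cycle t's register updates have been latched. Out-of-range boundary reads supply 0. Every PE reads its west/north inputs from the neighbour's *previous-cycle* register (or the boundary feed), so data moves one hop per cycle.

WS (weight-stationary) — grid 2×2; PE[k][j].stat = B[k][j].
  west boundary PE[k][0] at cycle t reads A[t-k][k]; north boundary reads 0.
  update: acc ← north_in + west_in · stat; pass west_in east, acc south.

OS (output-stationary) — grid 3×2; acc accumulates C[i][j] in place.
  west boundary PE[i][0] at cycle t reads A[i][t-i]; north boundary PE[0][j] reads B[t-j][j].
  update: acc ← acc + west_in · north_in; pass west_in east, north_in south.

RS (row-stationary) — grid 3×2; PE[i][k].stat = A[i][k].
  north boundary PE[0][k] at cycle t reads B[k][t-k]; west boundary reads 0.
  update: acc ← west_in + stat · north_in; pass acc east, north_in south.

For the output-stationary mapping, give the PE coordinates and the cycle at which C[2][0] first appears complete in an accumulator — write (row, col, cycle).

Under OS, C[2][0] lands at PE[2][0]:
  @0  [2,0]  acc 0  |  →0  ↓0
  @1  [2,0]  acc 0  |  →0  ↓0
  @2  [2,0]  acc 63  |  →7  ↓9
  @3  [2,0]  acc 72  |  →9  ↓1

(row, col, cycle) = (2, 0, 3)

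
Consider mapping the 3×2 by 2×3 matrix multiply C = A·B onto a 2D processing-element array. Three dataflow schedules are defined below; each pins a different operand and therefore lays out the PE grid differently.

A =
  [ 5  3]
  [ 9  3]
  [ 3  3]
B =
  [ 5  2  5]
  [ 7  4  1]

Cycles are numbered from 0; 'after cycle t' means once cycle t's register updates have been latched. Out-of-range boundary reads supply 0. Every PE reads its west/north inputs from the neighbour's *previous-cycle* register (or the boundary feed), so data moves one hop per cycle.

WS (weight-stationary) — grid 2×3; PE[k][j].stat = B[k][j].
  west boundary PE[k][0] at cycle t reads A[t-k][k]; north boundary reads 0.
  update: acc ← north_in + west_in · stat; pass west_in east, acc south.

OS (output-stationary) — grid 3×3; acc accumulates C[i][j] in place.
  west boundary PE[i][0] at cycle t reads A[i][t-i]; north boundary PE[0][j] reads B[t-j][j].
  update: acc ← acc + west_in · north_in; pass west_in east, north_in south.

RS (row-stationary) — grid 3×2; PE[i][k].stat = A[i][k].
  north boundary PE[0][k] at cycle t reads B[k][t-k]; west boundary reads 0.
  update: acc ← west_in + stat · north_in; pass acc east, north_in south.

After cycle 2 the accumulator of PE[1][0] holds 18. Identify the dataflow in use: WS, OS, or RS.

WS [2×3] PE[1][0] across cycles:
  c0 r1c0: 0 / 0 / 0
  c1 r1c0: 46 / 3 / 46
  c2 r1c0: 66 / 3 / 66
OS [3×3] PE[1][0] across cycles:
  c0 r1c0: 0 / 0 / 0
  c1 r1c0: 45 / 9 / 5
  c2 r1c0: 66 / 3 / 7
RS [3×2] PE[1][0] across cycles:
  c0 r1c0: 0 / 0 / 0
  c1 r1c0: 45 / 45 / 5
  c2 r1c0: 18 / 18 / 2

dataflow = RS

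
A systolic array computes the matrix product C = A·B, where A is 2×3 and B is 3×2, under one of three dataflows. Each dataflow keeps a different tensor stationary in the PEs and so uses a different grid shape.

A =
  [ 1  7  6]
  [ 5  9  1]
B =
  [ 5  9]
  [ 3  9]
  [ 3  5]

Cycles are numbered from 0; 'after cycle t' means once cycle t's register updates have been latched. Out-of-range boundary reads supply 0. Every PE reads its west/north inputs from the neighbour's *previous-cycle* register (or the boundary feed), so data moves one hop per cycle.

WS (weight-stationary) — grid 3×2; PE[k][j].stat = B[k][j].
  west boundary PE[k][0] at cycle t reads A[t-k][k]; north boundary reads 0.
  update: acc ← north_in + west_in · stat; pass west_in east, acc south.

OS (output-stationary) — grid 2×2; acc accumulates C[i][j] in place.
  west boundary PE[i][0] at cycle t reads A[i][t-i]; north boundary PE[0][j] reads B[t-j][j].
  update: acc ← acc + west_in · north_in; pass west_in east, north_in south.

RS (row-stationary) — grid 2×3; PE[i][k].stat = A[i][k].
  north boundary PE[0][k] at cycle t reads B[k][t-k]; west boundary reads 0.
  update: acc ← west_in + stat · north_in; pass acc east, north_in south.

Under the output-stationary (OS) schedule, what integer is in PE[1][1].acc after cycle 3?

OS 2×2: PE[1][1] cycle-by-cycle (with neighbour feeds):
  0: (0,1).acc=0  regs=<0,0>
  0: (1,0).acc=0  regs=<0,0>
  0: (1,1).acc=0  regs=<0,0>
  1: (0,1).acc=9  regs=<1,9>
  1: (1,0).acc=25  regs=<5,5>
  1: (1,1).acc=0  regs=<0,0>
  2: (0,1).acc=72  regs=<7,9>
  2: (1,0).acc=52  regs=<9,3>
  2: (1,1).acc=45  regs=<5,9>
  3: (0,1).acc=102  regs=<6,5>
  3: (1,0).acc=55  regs=<1,3>
  3: (1,1).acc=126  regs=<9,9>

PE[1][1].acc = 126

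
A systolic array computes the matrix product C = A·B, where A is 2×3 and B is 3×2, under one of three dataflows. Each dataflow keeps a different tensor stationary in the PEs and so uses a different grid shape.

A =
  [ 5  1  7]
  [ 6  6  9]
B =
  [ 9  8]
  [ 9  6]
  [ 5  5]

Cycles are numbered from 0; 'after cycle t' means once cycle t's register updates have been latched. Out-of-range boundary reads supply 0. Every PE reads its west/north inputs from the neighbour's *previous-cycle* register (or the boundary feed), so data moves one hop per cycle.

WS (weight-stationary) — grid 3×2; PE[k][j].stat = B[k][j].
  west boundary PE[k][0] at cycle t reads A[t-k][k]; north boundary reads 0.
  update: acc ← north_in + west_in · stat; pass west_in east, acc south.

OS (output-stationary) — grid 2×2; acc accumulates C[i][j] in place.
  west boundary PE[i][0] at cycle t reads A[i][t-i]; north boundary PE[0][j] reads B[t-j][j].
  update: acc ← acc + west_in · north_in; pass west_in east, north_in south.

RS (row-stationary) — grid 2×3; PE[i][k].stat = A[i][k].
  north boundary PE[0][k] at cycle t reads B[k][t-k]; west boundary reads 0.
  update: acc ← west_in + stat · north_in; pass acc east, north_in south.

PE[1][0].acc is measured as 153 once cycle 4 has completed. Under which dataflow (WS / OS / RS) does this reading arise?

dataflow = OS

— WS: 3×2; PE[1][0] trace:
  c0 r1c0: 0 / 0 / 0
  c1 r1c0: 54 / 1 / 54
  c2 r1c0: 108 / 6 / 108
  c3 r1c0: 0 / 0 / 0
  c4 r1c0: 0 / 0 / 0
— OS: 2×2; PE[1][0] trace:
  c0 r1c0: 0 / 0 / 0
  c1 r1c0: 54 / 6 / 9
  c2 r1c0: 108 / 6 / 9
  c3 r1c0: 153 / 9 / 5
  c4 r1c0: 153 / 0 / 0
— RS: 2×3; PE[1][0] trace:
  c0 r1c0: 0 / 0 / 0
  c1 r1c0: 54 / 54 / 9
  c2 r1c0: 48 / 48 / 8
  c3 r1c0: 0 / 0 / 0
  c4 r1c0: 0 / 0 / 0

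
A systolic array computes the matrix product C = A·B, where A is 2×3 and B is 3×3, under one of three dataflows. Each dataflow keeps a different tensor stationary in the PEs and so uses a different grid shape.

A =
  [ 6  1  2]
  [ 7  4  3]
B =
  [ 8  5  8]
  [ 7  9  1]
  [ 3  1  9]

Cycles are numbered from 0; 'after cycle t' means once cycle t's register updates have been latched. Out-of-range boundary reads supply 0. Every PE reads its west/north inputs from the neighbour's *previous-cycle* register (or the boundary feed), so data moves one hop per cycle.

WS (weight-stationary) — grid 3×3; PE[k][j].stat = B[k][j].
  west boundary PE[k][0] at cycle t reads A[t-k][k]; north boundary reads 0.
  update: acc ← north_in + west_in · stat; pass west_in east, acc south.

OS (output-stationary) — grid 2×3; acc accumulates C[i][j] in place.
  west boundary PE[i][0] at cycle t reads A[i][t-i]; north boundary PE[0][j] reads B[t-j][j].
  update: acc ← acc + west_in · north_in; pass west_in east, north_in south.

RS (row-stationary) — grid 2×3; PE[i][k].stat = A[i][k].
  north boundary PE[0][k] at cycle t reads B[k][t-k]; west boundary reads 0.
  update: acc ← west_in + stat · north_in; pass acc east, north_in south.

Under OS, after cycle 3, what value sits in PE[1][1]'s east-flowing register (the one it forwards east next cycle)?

register = 4

OS 2×3: PE[1][1] cycle-by-cycle (with neighbour feeds):
  [0] (0,1) acc=0 (h:0 v:0)
  [0] (1,0) acc=0 (h:0 v:0)
  [0] (1,1) acc=0 (h:0 v:0)
  [1] (0,1) acc=30 (h:6 v:5)
  [1] (1,0) acc=56 (h:7 v:8)
  [1] (1,1) acc=0 (h:0 v:0)
  [2] (0,1) acc=39 (h:1 v:9)
  [2] (1,0) acc=84 (h:4 v:7)
  [2] (1,1) acc=35 (h:7 v:5)
  [3] (0,1) acc=41 (h:2 v:1)
  [3] (1,0) acc=93 (h:3 v:3)
  [3] (1,1) acc=71 (h:4 v:9)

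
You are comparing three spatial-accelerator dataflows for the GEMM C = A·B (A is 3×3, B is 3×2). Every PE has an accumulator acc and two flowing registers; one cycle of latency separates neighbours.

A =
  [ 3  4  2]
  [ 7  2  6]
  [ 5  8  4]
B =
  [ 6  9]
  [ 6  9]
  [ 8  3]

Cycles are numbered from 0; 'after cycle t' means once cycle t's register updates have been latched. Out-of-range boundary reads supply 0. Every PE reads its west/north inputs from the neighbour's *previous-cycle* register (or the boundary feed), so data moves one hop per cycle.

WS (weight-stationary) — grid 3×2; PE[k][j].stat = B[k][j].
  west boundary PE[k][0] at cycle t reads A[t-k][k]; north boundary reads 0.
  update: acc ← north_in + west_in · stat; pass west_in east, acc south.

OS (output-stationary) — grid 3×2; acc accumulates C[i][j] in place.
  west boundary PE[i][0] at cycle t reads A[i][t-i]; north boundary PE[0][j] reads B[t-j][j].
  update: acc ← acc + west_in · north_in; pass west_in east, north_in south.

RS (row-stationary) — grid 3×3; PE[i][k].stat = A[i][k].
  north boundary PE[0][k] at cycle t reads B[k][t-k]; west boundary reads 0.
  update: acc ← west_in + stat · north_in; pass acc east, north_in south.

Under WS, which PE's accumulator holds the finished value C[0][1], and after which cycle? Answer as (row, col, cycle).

WS — PE[2][1] is where C[0][1] collects:
  0: (2,1).acc=0  regs=<0,0>
  1: (2,1).acc=0  regs=<0,0>
  2: (2,1).acc=0  regs=<0,0>
  3: (2,1).acc=69  regs=<2,69>

(row, col, cycle) = (2, 1, 3)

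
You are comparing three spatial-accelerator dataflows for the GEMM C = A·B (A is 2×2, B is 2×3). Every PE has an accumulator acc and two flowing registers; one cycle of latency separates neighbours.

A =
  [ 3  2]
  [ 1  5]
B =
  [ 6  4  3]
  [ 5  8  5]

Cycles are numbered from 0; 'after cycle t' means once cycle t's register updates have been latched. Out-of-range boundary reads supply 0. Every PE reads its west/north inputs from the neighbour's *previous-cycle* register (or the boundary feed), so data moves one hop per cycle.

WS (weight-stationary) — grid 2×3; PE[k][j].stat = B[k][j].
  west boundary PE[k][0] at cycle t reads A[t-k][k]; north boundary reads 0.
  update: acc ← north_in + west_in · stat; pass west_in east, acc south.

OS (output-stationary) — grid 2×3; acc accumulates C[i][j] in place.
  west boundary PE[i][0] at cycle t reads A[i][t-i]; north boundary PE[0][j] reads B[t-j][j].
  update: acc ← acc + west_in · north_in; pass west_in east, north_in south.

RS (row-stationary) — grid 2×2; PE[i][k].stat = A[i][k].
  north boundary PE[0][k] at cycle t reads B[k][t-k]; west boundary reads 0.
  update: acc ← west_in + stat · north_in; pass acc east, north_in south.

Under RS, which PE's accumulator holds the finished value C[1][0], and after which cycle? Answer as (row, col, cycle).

(row, col, cycle) = (1, 1, 2)

RS: C[1][0] accumulates in PE[1][1]:
  after 0 — PE[1][1] acc=0, pass-E 0, pass-S 0
  after 1 — PE[1][1] acc=0, pass-E 0, pass-S 0
  after 2 — PE[1][1] acc=31, pass-E 31, pass-S 5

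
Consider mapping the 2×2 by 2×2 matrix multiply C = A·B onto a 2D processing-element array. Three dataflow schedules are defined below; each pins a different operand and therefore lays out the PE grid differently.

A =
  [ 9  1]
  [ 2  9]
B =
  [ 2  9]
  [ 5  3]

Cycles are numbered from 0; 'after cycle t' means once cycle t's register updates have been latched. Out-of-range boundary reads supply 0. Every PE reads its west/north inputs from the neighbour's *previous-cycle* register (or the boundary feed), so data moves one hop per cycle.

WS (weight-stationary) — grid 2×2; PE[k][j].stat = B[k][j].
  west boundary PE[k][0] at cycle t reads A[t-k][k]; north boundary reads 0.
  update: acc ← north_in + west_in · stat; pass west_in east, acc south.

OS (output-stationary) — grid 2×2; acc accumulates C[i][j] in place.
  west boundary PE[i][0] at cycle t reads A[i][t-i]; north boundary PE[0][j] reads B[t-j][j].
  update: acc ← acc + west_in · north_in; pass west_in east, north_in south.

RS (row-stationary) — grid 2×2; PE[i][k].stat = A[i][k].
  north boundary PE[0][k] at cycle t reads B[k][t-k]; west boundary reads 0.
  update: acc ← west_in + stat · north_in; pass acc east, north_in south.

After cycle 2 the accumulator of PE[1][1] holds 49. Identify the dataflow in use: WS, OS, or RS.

dataflow = RS

Under WS (2×2), PE[1][1]:
  [0] (1,1) acc=0 (h:0 v:0)
  [1] (1,1) acc=0 (h:0 v:0)
  [2] (1,1) acc=84 (h:1 v:84)
Under OS (2×2), PE[1][1]:
  [0] (1,1) acc=0 (h:0 v:0)
  [1] (1,1) acc=0 (h:0 v:0)
  [2] (1,1) acc=18 (h:2 v:9)
Under RS (2×2), PE[1][1]:
  [0] (1,1) acc=0 (h:0 v:0)
  [1] (1,1) acc=0 (h:0 v:0)
  [2] (1,1) acc=49 (h:49 v:5)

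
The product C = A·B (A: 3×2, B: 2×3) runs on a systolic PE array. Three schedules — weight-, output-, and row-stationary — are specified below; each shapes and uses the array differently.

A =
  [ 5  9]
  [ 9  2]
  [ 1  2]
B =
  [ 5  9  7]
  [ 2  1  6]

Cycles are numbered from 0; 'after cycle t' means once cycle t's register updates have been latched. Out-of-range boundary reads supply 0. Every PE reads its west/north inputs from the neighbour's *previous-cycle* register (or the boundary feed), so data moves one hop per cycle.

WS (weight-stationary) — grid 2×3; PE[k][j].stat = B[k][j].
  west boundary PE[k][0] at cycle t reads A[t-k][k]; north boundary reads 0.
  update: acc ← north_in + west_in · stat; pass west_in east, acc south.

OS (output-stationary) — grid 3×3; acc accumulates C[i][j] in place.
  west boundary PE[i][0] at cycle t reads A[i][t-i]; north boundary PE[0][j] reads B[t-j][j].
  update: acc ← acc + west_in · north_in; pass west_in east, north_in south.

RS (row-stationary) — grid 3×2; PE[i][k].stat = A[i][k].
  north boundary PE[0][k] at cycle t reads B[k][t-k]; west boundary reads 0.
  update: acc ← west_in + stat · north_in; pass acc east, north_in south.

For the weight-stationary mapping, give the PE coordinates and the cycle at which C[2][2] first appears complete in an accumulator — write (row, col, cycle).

Under WS, C[2][2] lands at PE[1][2]:
  @0  [1,2]  acc 0  |  →0  ↓0
  @1  [1,2]  acc 0  |  →0  ↓0
  @2  [1,2]  acc 0  |  →0  ↓0
  @3  [1,2]  acc 89  |  →9  ↓89
  @4  [1,2]  acc 75  |  →2  ↓75
  @5  [1,2]  acc 19  |  →2  ↓19

(row, col, cycle) = (1, 2, 5)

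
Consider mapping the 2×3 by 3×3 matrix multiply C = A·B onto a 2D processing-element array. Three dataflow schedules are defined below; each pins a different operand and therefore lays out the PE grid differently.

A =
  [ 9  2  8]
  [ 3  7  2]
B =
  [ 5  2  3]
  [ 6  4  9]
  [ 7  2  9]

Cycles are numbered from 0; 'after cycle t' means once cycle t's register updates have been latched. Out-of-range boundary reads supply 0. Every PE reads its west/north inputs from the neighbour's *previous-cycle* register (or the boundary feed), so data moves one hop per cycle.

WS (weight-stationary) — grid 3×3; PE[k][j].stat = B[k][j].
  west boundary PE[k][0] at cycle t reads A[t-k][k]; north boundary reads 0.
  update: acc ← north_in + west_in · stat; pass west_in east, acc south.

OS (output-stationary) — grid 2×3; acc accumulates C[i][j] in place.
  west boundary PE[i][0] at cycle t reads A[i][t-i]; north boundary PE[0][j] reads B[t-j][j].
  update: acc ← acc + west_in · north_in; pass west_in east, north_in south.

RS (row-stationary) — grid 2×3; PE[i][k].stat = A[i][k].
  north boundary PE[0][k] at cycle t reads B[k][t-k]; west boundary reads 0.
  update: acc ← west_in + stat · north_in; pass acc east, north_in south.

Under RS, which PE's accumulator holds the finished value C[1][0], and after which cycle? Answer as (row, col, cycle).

RS — PE[1][2] is where C[1][0] collects:
  [0] (1,2) acc=0 (h:0 v:0)
  [1] (1,2) acc=0 (h:0 v:0)
  [2] (1,2) acc=0 (h:0 v:0)
  [3] (1,2) acc=71 (h:71 v:7)

(row, col, cycle) = (1, 2, 3)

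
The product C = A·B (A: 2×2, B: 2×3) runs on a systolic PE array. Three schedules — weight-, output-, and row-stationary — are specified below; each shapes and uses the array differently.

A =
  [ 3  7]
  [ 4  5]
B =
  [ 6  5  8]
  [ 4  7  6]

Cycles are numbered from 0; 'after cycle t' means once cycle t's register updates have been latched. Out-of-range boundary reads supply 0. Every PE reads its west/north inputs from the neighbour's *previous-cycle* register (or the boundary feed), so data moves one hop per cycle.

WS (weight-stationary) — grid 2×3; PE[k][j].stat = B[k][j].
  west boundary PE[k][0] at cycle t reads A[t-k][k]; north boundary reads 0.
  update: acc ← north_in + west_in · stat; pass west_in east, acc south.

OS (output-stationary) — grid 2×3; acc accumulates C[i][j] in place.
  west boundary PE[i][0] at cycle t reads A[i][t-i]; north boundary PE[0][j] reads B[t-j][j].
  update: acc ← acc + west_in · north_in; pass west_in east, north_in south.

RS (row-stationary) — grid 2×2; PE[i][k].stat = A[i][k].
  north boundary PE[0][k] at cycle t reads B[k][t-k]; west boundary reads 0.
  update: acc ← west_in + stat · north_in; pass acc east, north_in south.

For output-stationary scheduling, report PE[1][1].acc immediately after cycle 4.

OS (2×3). Following PE[1][1] plus its west/north inputs:
  after 0 — PE[0][1] acc=0, pass-E 0, pass-S 0
  after 0 — PE[1][0] acc=0, pass-E 0, pass-S 0
  after 0 — PE[1][1] acc=0, pass-E 0, pass-S 0
  after 1 — PE[0][1] acc=15, pass-E 3, pass-S 5
  after 1 — PE[1][0] acc=24, pass-E 4, pass-S 6
  after 1 — PE[1][1] acc=0, pass-E 0, pass-S 0
  after 2 — PE[0][1] acc=64, pass-E 7, pass-S 7
  after 2 — PE[1][0] acc=44, pass-E 5, pass-S 4
  after 2 — PE[1][1] acc=20, pass-E 4, pass-S 5
  after 3 — PE[0][1] acc=64, pass-E 0, pass-S 0
  after 3 — PE[1][0] acc=44, pass-E 0, pass-S 0
  after 3 — PE[1][1] acc=55, pass-E 5, pass-S 7
  after 4 — PE[0][1] acc=64, pass-E 0, pass-S 0
  after 4 — PE[1][0] acc=44, pass-E 0, pass-S 0
  after 4 — PE[1][1] acc=55, pass-E 0, pass-S 0

PE[1][1].acc = 55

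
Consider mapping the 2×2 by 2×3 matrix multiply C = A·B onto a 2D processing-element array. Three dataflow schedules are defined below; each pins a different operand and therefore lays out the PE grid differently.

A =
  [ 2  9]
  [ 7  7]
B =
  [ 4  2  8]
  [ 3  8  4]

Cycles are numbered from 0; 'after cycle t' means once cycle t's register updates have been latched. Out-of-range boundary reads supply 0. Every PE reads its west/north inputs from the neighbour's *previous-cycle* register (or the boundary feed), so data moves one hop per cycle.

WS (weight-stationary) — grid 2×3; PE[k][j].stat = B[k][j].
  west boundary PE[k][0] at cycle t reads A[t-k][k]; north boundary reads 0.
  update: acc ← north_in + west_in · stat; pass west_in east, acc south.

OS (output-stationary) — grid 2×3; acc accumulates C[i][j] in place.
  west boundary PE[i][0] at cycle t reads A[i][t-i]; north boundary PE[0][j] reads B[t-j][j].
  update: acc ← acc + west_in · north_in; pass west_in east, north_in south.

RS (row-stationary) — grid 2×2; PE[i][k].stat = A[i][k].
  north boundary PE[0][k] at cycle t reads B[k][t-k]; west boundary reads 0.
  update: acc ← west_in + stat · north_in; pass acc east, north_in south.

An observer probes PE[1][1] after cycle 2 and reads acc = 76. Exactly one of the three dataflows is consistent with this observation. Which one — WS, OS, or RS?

WS (2×3 grid), PE[1][1]:
  @0  [1,1]  acc 0  |  →0  ↓0
  @1  [1,1]  acc 0  |  →0  ↓0
  @2  [1,1]  acc 76  |  →9  ↓76
OS (2×3 grid), PE[1][1]:
  @0  [1,1]  acc 0  |  →0  ↓0
  @1  [1,1]  acc 0  |  →0  ↓0
  @2  [1,1]  acc 14  |  →7  ↓2
RS (2×2 grid), PE[1][1]:
  @0  [1,1]  acc 0  |  →0  ↓0
  @1  [1,1]  acc 0  |  →0  ↓0
  @2  [1,1]  acc 49  |  →49  ↓3

dataflow = WS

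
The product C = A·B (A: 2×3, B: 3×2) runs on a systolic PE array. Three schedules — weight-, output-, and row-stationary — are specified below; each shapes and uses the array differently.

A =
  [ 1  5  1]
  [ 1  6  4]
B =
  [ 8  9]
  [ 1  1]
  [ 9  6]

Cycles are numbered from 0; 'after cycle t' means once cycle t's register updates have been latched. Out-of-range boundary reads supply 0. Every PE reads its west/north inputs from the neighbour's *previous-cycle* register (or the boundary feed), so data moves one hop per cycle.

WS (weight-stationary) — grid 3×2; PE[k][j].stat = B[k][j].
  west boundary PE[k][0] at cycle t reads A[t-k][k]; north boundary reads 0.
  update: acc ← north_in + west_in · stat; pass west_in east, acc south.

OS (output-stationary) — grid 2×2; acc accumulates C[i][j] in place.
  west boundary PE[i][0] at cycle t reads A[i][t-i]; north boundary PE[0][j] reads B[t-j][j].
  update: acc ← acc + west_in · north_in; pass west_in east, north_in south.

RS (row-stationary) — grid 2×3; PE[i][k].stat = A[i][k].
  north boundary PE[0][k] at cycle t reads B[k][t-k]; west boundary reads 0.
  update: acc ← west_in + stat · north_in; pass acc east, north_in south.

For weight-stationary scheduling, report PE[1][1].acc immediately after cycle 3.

WS 3×2: PE[1][1] cycle-by-cycle (with neighbour feeds):
  0: (0,1).acc=0  regs=<0,0>
  0: (1,0).acc=0  regs=<0,0>
  0: (1,1).acc=0  regs=<0,0>
  1: (0,1).acc=9  regs=<1,9>
  1: (1,0).acc=13  regs=<5,13>
  1: (1,1).acc=0  regs=<0,0>
  2: (0,1).acc=9  regs=<1,9>
  2: (1,0).acc=14  regs=<6,14>
  2: (1,1).acc=14  regs=<5,14>
  3: (0,1).acc=0  regs=<0,0>
  3: (1,0).acc=0  regs=<0,0>
  3: (1,1).acc=15  regs=<6,15>

PE[1][1].acc = 15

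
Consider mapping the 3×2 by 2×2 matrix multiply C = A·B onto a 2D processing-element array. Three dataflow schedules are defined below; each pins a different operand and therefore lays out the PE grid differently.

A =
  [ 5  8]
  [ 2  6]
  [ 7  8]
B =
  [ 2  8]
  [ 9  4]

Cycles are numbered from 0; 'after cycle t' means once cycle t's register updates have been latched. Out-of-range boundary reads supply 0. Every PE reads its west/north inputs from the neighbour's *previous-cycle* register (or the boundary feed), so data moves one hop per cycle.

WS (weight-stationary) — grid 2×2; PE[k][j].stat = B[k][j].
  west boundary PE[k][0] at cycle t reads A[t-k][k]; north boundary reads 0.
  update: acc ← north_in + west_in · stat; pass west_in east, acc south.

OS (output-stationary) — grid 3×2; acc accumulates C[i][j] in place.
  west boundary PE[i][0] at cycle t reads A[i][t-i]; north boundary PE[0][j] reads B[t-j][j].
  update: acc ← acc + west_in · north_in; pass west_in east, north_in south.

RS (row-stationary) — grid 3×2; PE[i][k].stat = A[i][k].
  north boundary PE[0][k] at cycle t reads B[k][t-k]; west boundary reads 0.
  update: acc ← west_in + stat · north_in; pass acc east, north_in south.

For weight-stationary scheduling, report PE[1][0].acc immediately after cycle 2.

PE[1][0].acc = 58

WS 2×2: PE[1][0] cycle-by-cycle (with neighbour feeds):
  step 0 · PE0,0: acc=10; fwd→5 fwd↓10
  step 0 · PE1,0: acc=0; fwd→0 fwd↓0
  step 1 · PE0,0: acc=4; fwd→2 fwd↓4
  step 1 · PE1,0: acc=82; fwd→8 fwd↓82
  step 2 · PE0,0: acc=14; fwd→7 fwd↓14
  step 2 · PE1,0: acc=58; fwd→6 fwd↓58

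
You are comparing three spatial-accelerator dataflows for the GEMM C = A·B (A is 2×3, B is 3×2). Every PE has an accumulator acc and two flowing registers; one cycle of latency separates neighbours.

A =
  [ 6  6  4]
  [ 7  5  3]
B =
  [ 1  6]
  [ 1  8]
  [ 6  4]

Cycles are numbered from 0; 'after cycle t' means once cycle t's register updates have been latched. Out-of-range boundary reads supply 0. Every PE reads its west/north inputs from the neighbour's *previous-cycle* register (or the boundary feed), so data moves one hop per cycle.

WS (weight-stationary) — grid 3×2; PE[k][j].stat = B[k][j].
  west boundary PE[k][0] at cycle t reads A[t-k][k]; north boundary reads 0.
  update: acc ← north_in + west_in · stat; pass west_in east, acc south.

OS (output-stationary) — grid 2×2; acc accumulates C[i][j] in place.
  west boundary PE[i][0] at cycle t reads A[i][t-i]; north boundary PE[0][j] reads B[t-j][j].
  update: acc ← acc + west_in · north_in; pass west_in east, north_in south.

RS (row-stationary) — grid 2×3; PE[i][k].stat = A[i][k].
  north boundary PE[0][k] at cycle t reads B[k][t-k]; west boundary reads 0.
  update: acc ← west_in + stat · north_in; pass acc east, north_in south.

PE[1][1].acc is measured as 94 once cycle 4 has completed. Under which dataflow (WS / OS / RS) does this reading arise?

WS [3×2] PE[1][1] across cycles:
  t=0 PE[1][1]: acc=0 h=0 v=0
  t=1 PE[1][1]: acc=0 h=0 v=0
  t=2 PE[1][1]: acc=84 h=6 v=84
  t=3 PE[1][1]: acc=82 h=5 v=82
  t=4 PE[1][1]: acc=0 h=0 v=0
OS [2×2] PE[1][1] across cycles:
  t=0 PE[1][1]: acc=0 h=0 v=0
  t=1 PE[1][1]: acc=0 h=0 v=0
  t=2 PE[1][1]: acc=42 h=7 v=6
  t=3 PE[1][1]: acc=82 h=5 v=8
  t=4 PE[1][1]: acc=94 h=3 v=4
RS [2×3] PE[1][1] across cycles:
  t=0 PE[1][1]: acc=0 h=0 v=0
  t=1 PE[1][1]: acc=0 h=0 v=0
  t=2 PE[1][1]: acc=12 h=12 v=1
  t=3 PE[1][1]: acc=82 h=82 v=8
  t=4 PE[1][1]: acc=0 h=0 v=0

dataflow = OS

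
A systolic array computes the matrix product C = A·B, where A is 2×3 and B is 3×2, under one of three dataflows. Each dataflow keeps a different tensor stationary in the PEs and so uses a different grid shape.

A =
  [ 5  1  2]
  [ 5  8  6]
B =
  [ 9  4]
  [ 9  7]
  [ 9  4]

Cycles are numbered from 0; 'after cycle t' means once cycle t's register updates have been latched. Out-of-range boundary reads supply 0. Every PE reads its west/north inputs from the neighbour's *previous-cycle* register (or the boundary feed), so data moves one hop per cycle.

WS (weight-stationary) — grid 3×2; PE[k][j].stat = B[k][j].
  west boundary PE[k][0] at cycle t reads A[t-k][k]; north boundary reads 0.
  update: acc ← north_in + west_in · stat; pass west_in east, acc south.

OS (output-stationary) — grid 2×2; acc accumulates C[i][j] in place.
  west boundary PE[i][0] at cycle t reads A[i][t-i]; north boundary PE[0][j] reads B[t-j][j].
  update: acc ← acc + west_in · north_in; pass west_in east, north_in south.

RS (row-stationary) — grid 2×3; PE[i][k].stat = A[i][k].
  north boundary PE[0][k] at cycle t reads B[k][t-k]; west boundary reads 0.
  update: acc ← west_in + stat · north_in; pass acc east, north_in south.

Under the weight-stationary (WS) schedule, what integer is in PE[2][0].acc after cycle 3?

WS 3×2: PE[2][0] cycle-by-cycle (with neighbour feeds):
  c0 r1c0: 0 / 0 / 0
  c0 r2c0: 0 / 0 / 0
  c1 r1c0: 54 / 1 / 54
  c1 r2c0: 0 / 0 / 0
  c2 r1c0: 117 / 8 / 117
  c2 r2c0: 72 / 2 / 72
  c3 r1c0: 0 / 0 / 0
  c3 r2c0: 171 / 6 / 171

PE[2][0].acc = 171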